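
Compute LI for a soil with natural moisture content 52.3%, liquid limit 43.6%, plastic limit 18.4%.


Result: 1.345

Derivation:
First compute the plasticity index:
PI = LL - PL = 43.6 - 18.4 = 25.2
Then compute the liquidity index:
LI = (w - PL) / PI
LI = (52.3 - 18.4) / 25.2
LI = 1.345


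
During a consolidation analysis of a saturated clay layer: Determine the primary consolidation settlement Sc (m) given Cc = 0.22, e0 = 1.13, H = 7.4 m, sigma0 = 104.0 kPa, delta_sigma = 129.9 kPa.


Using Sc = Cc * H / (1 + e0) * log10((sigma0 + delta_sigma) / sigma0)
Stress ratio = (104.0 + 129.9) / 104.0 = 2.24904
log10(2.24904) = 0.351997
Cc * H / (1 + e0) = 0.22 * 7.4 / (1 + 1.13) = 0.764319
Sc = 0.764319 * 0.351997
Sc = 0.269 m


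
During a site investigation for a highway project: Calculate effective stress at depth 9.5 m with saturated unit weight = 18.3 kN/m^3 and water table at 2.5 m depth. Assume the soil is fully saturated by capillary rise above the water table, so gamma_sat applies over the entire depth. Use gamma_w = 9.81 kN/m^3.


Total stress = gamma_sat * depth
sigma = 18.3 * 9.5 = 173.85 kPa
Pore water pressure u = gamma_w * (depth - d_wt)
u = 9.81 * (9.5 - 2.5) = 68.67 kPa
Effective stress = sigma - u
sigma' = 173.85 - 68.67 = 105.18 kPa


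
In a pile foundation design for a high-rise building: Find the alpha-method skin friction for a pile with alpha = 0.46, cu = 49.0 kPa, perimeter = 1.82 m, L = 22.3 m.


Using Qs = alpha * cu * perimeter * L
Qs = 0.46 * 49.0 * 1.82 * 22.3
Qs = 914.81 kN


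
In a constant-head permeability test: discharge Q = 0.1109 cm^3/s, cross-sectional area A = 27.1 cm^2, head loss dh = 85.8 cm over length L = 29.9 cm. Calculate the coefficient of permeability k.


Compute hydraulic gradient:
i = dh / L = 85.8 / 29.9 = 2.86957
Then apply Darcy's law:
k = Q / (A * i)
k = 0.1109 / (27.1 * 2.86957)
k = 0.1109 / 77.7652
k = 0.001426 cm/s


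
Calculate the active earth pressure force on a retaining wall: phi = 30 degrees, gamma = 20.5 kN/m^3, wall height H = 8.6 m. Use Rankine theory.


Result: 252.7 kN/m

Derivation:
Compute active earth pressure coefficient:
Ka = tan^2(45 - phi/2) = tan^2(30.0) = 0.333333
Compute active force:
Pa = 0.5 * Ka * gamma * H^2
Pa = 0.5 * 0.333333 * 20.5 * 8.6^2
Pa = 252.7 kN/m


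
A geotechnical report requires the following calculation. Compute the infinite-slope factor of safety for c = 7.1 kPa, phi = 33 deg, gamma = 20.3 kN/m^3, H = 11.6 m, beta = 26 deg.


Using Fs = c / (gamma*H*sin(beta)*cos(beta)) + tan(phi)/tan(beta)
Cohesion contribution = 7.1 / (20.3*11.6*sin(26)*cos(26))
Cohesion contribution = 0.0765248
Friction contribution = tan(33)/tan(26) = 1.33148
Fs = 0.0765248 + 1.33148
Fs = 1.408


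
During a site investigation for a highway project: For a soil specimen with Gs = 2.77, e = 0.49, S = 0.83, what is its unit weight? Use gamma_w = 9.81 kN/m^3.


Using gamma = gamma_w * (Gs + S*e) / (1 + e)
Numerator: Gs + S*e = 2.77 + 0.83*0.49 = 3.1767
Denominator: 1 + e = 1 + 0.49 = 1.49
gamma = 9.81 * 3.1767 / 1.49
gamma = 20.915 kN/m^3


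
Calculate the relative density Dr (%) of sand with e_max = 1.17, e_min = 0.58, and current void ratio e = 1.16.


Result: 1.69 %

Derivation:
Using Dr = (e_max - e) / (e_max - e_min) * 100
e_max - e = 1.17 - 1.16 = 0.01
e_max - e_min = 1.17 - 0.58 = 0.59
Dr = 0.01 / 0.59 * 100
Dr = 1.69 %


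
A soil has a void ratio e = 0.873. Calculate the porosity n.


Using the relation n = e / (1 + e)
n = 0.873 / (1 + 0.873)
n = 0.873 / 1.873
n = 0.4661


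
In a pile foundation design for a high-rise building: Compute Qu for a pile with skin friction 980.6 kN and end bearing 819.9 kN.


Using Qu = Qf + Qb
Qu = 980.6 + 819.9
Qu = 1800.5 kN


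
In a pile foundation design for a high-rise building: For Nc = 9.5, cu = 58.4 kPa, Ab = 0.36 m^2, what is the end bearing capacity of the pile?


Using Qb = Nc * cu * Ab
Qb = 9.5 * 58.4 * 0.36
Qb = 199.73 kN


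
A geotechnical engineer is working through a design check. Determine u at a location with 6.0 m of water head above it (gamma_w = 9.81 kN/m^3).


Using u = gamma_w * h_w
u = 9.81 * 6.0
u = 58.86 kPa


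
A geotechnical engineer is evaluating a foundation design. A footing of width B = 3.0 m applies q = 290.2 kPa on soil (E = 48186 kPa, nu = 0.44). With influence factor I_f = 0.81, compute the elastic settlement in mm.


Using Se = q * B * (1 - nu^2) * I_f / E
1 - nu^2 = 1 - 0.44^2 = 0.8064
Se = 290.2 * 3.0 * 0.8064 * 0.81 / 48186
Se = 0.011801 m
Convert to mm: Se = 0.011801 * 1000 = 11.801 mm


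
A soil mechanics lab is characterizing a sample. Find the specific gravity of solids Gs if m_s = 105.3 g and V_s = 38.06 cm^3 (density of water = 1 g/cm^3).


Result: 2.767

Derivation:
Using Gs = m_s / (V_s * rho_w)
Since rho_w = 1 g/cm^3:
Gs = 105.3 / 38.06
Gs = 2.767


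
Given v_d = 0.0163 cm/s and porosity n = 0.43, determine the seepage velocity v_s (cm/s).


Using v_s = v_d / n
v_s = 0.0163 / 0.43
v_s = 0.03791 cm/s


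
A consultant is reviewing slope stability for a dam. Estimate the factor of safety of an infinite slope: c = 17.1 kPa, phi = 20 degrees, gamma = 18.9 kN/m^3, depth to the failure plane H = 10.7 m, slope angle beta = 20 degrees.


Using Fs = c / (gamma*H*sin(beta)*cos(beta)) + tan(phi)/tan(beta)
Cohesion contribution = 17.1 / (18.9*10.7*sin(20)*cos(20))
Cohesion contribution = 0.263095
Friction contribution = tan(20)/tan(20) = 1
Fs = 0.263095 + 1
Fs = 1.263


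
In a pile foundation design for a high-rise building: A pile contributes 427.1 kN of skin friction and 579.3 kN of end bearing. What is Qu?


Using Qu = Qf + Qb
Qu = 427.1 + 579.3
Qu = 1006.4 kN


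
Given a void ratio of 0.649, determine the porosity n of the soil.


Result: 0.3936

Derivation:
Using the relation n = e / (1 + e)
n = 0.649 / (1 + 0.649)
n = 0.649 / 1.649
n = 0.3936


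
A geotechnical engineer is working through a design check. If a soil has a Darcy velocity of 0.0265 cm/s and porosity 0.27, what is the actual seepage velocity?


Result: 0.09815 cm/s

Derivation:
Using v_s = v_d / n
v_s = 0.0265 / 0.27
v_s = 0.09815 cm/s


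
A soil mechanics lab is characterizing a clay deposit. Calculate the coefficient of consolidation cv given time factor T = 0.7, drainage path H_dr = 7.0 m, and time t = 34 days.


Result: 1.00882 m^2/day

Derivation:
Using cv = T * H_dr^2 / t
H_dr^2 = 7.0^2 = 49.0
cv = 0.7 * 49.0 / 34
cv = 1.00882 m^2/day


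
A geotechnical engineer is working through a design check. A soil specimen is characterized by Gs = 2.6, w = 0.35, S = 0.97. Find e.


Using the relation e = Gs * w / S
e = 2.6 * 0.35 / 0.97
e = 0.9381


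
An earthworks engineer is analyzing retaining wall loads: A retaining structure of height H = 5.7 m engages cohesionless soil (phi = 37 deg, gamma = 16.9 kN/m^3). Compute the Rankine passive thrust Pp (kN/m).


Result: 1104.42 kN/m

Derivation:
Compute passive earth pressure coefficient:
Kp = tan^2(45 + phi/2) = tan^2(63.5) = 4.022791
Compute passive force:
Pp = 0.5 * Kp * gamma * H^2
Pp = 0.5 * 4.022791 * 16.9 * 5.7^2
Pp = 1104.42 kN/m


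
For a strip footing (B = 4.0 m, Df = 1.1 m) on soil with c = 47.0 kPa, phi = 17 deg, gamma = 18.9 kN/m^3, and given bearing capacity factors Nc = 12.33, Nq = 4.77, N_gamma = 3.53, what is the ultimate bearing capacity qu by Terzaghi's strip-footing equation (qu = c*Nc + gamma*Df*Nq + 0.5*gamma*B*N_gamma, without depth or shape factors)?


Compute qu = c*Nc + gamma*Df*Nq + 0.5*gamma*B*N_gamma
Term 1: 47.0 * 12.33 = 579.51
Term 2: 18.9 * 1.1 * 4.77 = 99.1683
Term 3: 0.5 * 18.9 * 4.0 * 3.53 = 133.434
qu = 579.51 + 99.1683 + 133.434
qu = 812.11 kPa


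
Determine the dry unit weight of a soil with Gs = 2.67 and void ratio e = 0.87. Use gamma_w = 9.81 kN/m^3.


Result: 14.007 kN/m^3

Derivation:
Using gamma_d = Gs * gamma_w / (1 + e)
gamma_d = 2.67 * 9.81 / (1 + 0.87)
gamma_d = 2.67 * 9.81 / 1.87
gamma_d = 14.007 kN/m^3


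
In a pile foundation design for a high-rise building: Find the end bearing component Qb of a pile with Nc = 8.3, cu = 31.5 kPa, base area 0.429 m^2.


Using Qb = Nc * cu * Ab
Qb = 8.3 * 31.5 * 0.429
Qb = 112.16 kN


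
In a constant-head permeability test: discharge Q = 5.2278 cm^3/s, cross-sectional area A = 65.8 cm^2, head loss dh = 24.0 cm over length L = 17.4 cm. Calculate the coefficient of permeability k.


Compute hydraulic gradient:
i = dh / L = 24.0 / 17.4 = 1.37931
Then apply Darcy's law:
k = Q / (A * i)
k = 5.2278 / (65.8 * 1.37931)
k = 5.2278 / 90.7586
k = 0.057601 cm/s


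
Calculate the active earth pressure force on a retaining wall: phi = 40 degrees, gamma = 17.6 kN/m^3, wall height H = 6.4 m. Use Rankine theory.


Compute active earth pressure coefficient:
Ka = tan^2(45 - phi/2) = tan^2(25.0) = 0.217443
Compute active force:
Pa = 0.5 * Ka * gamma * H^2
Pa = 0.5 * 0.217443 * 17.6 * 6.4^2
Pa = 78.38 kN/m


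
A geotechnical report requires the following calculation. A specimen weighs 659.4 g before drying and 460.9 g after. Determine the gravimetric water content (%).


Using w = (m_wet - m_dry) / m_dry * 100
m_wet - m_dry = 659.4 - 460.9 = 198.5 g
w = 198.5 / 460.9 * 100
w = 43.07 %


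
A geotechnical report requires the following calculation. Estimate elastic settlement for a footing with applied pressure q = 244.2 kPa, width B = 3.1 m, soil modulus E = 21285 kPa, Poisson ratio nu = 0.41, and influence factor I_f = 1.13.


Using Se = q * B * (1 - nu^2) * I_f / E
1 - nu^2 = 1 - 0.41^2 = 0.8319
Se = 244.2 * 3.1 * 0.8319 * 1.13 / 21285
Se = 0.033434 m
Convert to mm: Se = 0.033434 * 1000 = 33.434 mm


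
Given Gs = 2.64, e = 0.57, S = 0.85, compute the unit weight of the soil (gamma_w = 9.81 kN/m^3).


Using gamma = gamma_w * (Gs + S*e) / (1 + e)
Numerator: Gs + S*e = 2.64 + 0.85*0.57 = 3.1245
Denominator: 1 + e = 1 + 0.57 = 1.57
gamma = 9.81 * 3.1245 / 1.57
gamma = 19.523 kN/m^3


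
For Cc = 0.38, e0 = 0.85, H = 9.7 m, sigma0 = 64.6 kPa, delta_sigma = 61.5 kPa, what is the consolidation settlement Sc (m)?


Result: 0.5788 m

Derivation:
Using Sc = Cc * H / (1 + e0) * log10((sigma0 + delta_sigma) / sigma0)
Stress ratio = (64.6 + 61.5) / 64.6 = 1.95201
log10(1.95201) = 0.290483
Cc * H / (1 + e0) = 0.38 * 9.7 / (1 + 0.85) = 1.99243
Sc = 1.99243 * 0.290483
Sc = 0.5788 m


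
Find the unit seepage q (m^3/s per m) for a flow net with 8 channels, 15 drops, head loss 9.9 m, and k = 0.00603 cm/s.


Result: 0.0003184 m^3/s per m

Derivation:
Convert k to m/s for unit consistency with H:
k = 0.00603 cm/s = 0.00603 / 100 m/s = 6.03e-05 m/s
Using q = k * H * Nf / Nd
Nf / Nd = 8 / 15 = 0.5333
q = 6.03e-05 * 9.9 * 0.5333
q = 0.0003184 m^3/s per m


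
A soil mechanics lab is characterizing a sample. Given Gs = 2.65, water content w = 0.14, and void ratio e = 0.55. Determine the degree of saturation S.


Using S = Gs * w / e
S = 2.65 * 0.14 / 0.55
S = 0.6745


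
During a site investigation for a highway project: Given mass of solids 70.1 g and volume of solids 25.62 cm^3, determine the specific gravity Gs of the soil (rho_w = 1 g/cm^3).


Result: 2.736

Derivation:
Using Gs = m_s / (V_s * rho_w)
Since rho_w = 1 g/cm^3:
Gs = 70.1 / 25.62
Gs = 2.736


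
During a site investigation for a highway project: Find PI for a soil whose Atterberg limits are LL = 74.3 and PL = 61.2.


Using PI = LL - PL
PI = 74.3 - 61.2
PI = 13.1


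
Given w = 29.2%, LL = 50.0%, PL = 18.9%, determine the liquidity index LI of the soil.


First compute the plasticity index:
PI = LL - PL = 50.0 - 18.9 = 31.1
Then compute the liquidity index:
LI = (w - PL) / PI
LI = (29.2 - 18.9) / 31.1
LI = 0.331


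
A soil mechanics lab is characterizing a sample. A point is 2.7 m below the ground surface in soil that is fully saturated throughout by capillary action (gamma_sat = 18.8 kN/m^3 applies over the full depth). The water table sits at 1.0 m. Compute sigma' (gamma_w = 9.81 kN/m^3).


Total stress = gamma_sat * depth
sigma = 18.8 * 2.7 = 50.76 kPa
Pore water pressure u = gamma_w * (depth - d_wt)
u = 9.81 * (2.7 - 1.0) = 16.677 kPa
Effective stress = sigma - u
sigma' = 50.76 - 16.677 = 34.08 kPa


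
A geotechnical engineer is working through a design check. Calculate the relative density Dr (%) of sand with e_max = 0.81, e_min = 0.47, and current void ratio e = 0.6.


Result: 61.76 %

Derivation:
Using Dr = (e_max - e) / (e_max - e_min) * 100
e_max - e = 0.81 - 0.6 = 0.21
e_max - e_min = 0.81 - 0.47 = 0.34
Dr = 0.21 / 0.34 * 100
Dr = 61.76 %


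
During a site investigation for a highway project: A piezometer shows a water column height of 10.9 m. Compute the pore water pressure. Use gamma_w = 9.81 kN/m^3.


Result: 106.93 kPa

Derivation:
Using u = gamma_w * h_w
u = 9.81 * 10.9
u = 106.93 kPa


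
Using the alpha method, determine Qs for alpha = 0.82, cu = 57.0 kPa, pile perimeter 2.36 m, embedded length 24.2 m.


Using Qs = alpha * cu * perimeter * L
Qs = 0.82 * 57.0 * 2.36 * 24.2
Qs = 2669.41 kN


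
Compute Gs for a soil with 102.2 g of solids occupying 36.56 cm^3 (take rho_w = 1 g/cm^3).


Using Gs = m_s / (V_s * rho_w)
Since rho_w = 1 g/cm^3:
Gs = 102.2 / 36.56
Gs = 2.795


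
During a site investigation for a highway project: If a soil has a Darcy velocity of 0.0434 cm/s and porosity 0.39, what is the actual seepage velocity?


Using v_s = v_d / n
v_s = 0.0434 / 0.39
v_s = 0.11128 cm/s


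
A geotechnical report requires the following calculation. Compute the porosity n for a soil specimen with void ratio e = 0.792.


Using the relation n = e / (1 + e)
n = 0.792 / (1 + 0.792)
n = 0.792 / 1.792
n = 0.442


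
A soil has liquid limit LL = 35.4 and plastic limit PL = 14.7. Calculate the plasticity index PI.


Result: 20.7

Derivation:
Using PI = LL - PL
PI = 35.4 - 14.7
PI = 20.7


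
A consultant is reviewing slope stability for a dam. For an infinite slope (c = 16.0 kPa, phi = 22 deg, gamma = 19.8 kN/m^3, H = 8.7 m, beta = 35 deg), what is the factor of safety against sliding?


Result: 0.775

Derivation:
Using Fs = c / (gamma*H*sin(beta)*cos(beta)) + tan(phi)/tan(beta)
Cohesion contribution = 16.0 / (19.8*8.7*sin(35)*cos(35))
Cohesion contribution = 0.197688
Friction contribution = tan(22)/tan(35) = 0.577009
Fs = 0.197688 + 0.577009
Fs = 0.775


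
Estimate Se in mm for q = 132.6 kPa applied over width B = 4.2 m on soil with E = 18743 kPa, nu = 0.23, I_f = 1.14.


Result: 32.081 mm

Derivation:
Using Se = q * B * (1 - nu^2) * I_f / E
1 - nu^2 = 1 - 0.23^2 = 0.9471
Se = 132.6 * 4.2 * 0.9471 * 1.14 / 18743
Se = 0.032081 m
Convert to mm: Se = 0.032081 * 1000 = 32.081 mm


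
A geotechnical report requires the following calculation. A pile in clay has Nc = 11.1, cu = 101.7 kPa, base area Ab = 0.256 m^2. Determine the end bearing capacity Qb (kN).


Using Qb = Nc * cu * Ab
Qb = 11.1 * 101.7 * 0.256
Qb = 288.99 kN


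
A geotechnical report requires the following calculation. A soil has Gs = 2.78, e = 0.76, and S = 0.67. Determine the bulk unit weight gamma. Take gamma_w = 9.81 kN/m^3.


Result: 18.334 kN/m^3

Derivation:
Using gamma = gamma_w * (Gs + S*e) / (1 + e)
Numerator: Gs + S*e = 2.78 + 0.67*0.76 = 3.2892
Denominator: 1 + e = 1 + 0.76 = 1.76
gamma = 9.81 * 3.2892 / 1.76
gamma = 18.334 kN/m^3


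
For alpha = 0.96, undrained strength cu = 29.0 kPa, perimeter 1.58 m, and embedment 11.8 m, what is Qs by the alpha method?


Using Qs = alpha * cu * perimeter * L
Qs = 0.96 * 29.0 * 1.58 * 11.8
Qs = 519.05 kN


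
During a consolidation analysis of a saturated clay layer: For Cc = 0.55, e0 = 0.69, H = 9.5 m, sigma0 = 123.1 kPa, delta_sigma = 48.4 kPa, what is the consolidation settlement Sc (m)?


Using Sc = Cc * H / (1 + e0) * log10((sigma0 + delta_sigma) / sigma0)
Stress ratio = (123.1 + 48.4) / 123.1 = 1.39318
log10(1.39318) = 0.144006
Cc * H / (1 + e0) = 0.55 * 9.5 / (1 + 0.69) = 3.09172
Sc = 3.09172 * 0.144006
Sc = 0.4452 m


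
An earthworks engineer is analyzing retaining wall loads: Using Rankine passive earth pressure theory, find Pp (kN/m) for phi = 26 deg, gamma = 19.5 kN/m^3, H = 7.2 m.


Compute passive earth pressure coefficient:
Kp = tan^2(45 + phi/2) = tan^2(58.0) = 2.561071
Compute passive force:
Pp = 0.5 * Kp * gamma * H^2
Pp = 0.5 * 2.561071 * 19.5 * 7.2^2
Pp = 1294.47 kN/m


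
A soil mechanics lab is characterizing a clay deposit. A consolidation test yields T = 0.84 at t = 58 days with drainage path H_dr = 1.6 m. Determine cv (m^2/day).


Result: 0.03708 m^2/day

Derivation:
Using cv = T * H_dr^2 / t
H_dr^2 = 1.6^2 = 2.56
cv = 0.84 * 2.56 / 58
cv = 0.03708 m^2/day


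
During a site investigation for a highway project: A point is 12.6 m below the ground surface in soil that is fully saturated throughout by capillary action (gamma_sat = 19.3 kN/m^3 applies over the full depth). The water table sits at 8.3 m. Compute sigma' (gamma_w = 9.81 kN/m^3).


Result: 201.0 kPa

Derivation:
Total stress = gamma_sat * depth
sigma = 19.3 * 12.6 = 243.18 kPa
Pore water pressure u = gamma_w * (depth - d_wt)
u = 9.81 * (12.6 - 8.3) = 42.183 kPa
Effective stress = sigma - u
sigma' = 243.18 - 42.183 = 201.0 kPa


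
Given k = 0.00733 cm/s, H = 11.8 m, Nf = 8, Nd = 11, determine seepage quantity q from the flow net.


Convert k to m/s for unit consistency with H:
k = 0.00733 cm/s = 0.00733 / 100 m/s = 7.33e-05 m/s
Using q = k * H * Nf / Nd
Nf / Nd = 8 / 11 = 0.7273
q = 7.33e-05 * 11.8 * 0.7273
q = 0.000629 m^3/s per m


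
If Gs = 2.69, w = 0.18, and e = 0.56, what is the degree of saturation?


Result: 0.8646

Derivation:
Using S = Gs * w / e
S = 2.69 * 0.18 / 0.56
S = 0.8646


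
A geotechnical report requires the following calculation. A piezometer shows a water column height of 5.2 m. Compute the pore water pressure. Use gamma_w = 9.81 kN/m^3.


Result: 51.01 kPa

Derivation:
Using u = gamma_w * h_w
u = 9.81 * 5.2
u = 51.01 kPa


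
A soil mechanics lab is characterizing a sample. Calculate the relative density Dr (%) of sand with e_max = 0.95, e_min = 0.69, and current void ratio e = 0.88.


Using Dr = (e_max - e) / (e_max - e_min) * 100
e_max - e = 0.95 - 0.88 = 0.07
e_max - e_min = 0.95 - 0.69 = 0.26
Dr = 0.07 / 0.26 * 100
Dr = 26.92 %


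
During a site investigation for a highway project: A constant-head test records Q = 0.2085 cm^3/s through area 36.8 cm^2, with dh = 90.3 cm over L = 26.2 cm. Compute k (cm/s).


Compute hydraulic gradient:
i = dh / L = 90.3 / 26.2 = 3.44656
Then apply Darcy's law:
k = Q / (A * i)
k = 0.2085 / (36.8 * 3.44656)
k = 0.2085 / 126.834
k = 0.001644 cm/s


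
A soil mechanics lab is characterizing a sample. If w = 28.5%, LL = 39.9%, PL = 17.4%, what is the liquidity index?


Result: 0.493

Derivation:
First compute the plasticity index:
PI = LL - PL = 39.9 - 17.4 = 22.5
Then compute the liquidity index:
LI = (w - PL) / PI
LI = (28.5 - 17.4) / 22.5
LI = 0.493


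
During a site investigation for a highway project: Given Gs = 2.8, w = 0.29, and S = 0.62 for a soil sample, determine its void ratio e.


Using the relation e = Gs * w / S
e = 2.8 * 0.29 / 0.62
e = 1.3097


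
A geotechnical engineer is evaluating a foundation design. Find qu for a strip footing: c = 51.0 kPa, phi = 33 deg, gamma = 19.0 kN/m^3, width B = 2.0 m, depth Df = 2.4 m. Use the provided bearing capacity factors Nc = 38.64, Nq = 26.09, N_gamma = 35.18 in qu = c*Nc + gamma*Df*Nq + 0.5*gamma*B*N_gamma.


Result: 3828.76 kPa

Derivation:
Compute qu = c*Nc + gamma*Df*Nq + 0.5*gamma*B*N_gamma
Term 1: 51.0 * 38.64 = 1970.64
Term 2: 19.0 * 2.4 * 26.09 = 1189.704
Term 3: 0.5 * 19.0 * 2.0 * 35.18 = 668.42
qu = 1970.64 + 1189.704 + 668.42
qu = 3828.76 kPa


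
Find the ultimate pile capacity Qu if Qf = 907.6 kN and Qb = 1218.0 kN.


Using Qu = Qf + Qb
Qu = 907.6 + 1218.0
Qu = 2125.6 kN


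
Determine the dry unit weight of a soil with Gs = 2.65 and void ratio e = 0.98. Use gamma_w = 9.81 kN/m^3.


Using gamma_d = Gs * gamma_w / (1 + e)
gamma_d = 2.65 * 9.81 / (1 + 0.98)
gamma_d = 2.65 * 9.81 / 1.98
gamma_d = 13.13 kN/m^3


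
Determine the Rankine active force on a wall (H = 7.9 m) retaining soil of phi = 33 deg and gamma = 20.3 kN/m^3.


Compute active earth pressure coefficient:
Ka = tan^2(45 - phi/2) = tan^2(28.5) = 0.294801
Compute active force:
Pa = 0.5 * Ka * gamma * H^2
Pa = 0.5 * 0.294801 * 20.3 * 7.9^2
Pa = 186.75 kN/m


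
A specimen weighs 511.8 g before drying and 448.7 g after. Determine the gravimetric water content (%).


Result: 14.06 %

Derivation:
Using w = (m_wet - m_dry) / m_dry * 100
m_wet - m_dry = 511.8 - 448.7 = 63.1 g
w = 63.1 / 448.7 * 100
w = 14.06 %


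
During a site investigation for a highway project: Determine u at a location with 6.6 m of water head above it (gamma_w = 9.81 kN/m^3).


Result: 64.75 kPa

Derivation:
Using u = gamma_w * h_w
u = 9.81 * 6.6
u = 64.75 kPa


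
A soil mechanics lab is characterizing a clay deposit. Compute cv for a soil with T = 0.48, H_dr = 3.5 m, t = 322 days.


Using cv = T * H_dr^2 / t
H_dr^2 = 3.5^2 = 12.25
cv = 0.48 * 12.25 / 322
cv = 0.01826 m^2/day


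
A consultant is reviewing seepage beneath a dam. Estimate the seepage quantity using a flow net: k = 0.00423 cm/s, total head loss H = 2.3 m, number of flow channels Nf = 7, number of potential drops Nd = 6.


Result: 0.0001135 m^3/s per m

Derivation:
Convert k to m/s for unit consistency with H:
k = 0.00423 cm/s = 0.00423 / 100 m/s = 4.23e-05 m/s
Using q = k * H * Nf / Nd
Nf / Nd = 7 / 6 = 1.1667
q = 4.23e-05 * 2.3 * 1.1667
q = 0.0001135 m^3/s per m


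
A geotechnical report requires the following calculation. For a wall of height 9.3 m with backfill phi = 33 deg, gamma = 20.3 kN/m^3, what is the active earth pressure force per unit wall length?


Compute active earth pressure coefficient:
Ka = tan^2(45 - phi/2) = tan^2(28.5) = 0.294801
Compute active force:
Pa = 0.5 * Ka * gamma * H^2
Pa = 0.5 * 0.294801 * 20.3 * 9.3^2
Pa = 258.8 kN/m


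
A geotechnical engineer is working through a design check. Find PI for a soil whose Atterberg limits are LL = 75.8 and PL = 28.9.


Result: 46.9

Derivation:
Using PI = LL - PL
PI = 75.8 - 28.9
PI = 46.9


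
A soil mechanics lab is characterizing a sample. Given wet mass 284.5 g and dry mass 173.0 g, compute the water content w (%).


Result: 64.45 %

Derivation:
Using w = (m_wet - m_dry) / m_dry * 100
m_wet - m_dry = 284.5 - 173.0 = 111.5 g
w = 111.5 / 173.0 * 100
w = 64.45 %


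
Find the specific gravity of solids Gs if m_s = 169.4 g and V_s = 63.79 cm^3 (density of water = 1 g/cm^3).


Using Gs = m_s / (V_s * rho_w)
Since rho_w = 1 g/cm^3:
Gs = 169.4 / 63.79
Gs = 2.656


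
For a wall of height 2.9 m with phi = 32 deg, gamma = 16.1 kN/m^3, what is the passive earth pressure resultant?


Compute passive earth pressure coefficient:
Kp = tan^2(45 + phi/2) = tan^2(61.0) = 3.254588
Compute passive force:
Pp = 0.5 * Kp * gamma * H^2
Pp = 0.5 * 3.254588 * 16.1 * 2.9^2
Pp = 220.34 kN/m


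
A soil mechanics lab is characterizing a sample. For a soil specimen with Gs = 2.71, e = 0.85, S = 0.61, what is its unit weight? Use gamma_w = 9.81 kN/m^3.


Result: 17.12 kN/m^3

Derivation:
Using gamma = gamma_w * (Gs + S*e) / (1 + e)
Numerator: Gs + S*e = 2.71 + 0.61*0.85 = 3.2285
Denominator: 1 + e = 1 + 0.85 = 1.85
gamma = 9.81 * 3.2285 / 1.85
gamma = 17.12 kN/m^3


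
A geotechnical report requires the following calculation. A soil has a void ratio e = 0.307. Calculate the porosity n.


Using the relation n = e / (1 + e)
n = 0.307 / (1 + 0.307)
n = 0.307 / 1.307
n = 0.2349


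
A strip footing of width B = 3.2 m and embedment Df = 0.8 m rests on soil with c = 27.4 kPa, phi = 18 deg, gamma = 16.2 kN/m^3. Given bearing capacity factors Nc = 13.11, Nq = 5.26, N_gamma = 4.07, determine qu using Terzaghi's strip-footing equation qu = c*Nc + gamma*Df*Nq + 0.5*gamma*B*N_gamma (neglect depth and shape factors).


Compute qu = c*Nc + gamma*Df*Nq + 0.5*gamma*B*N_gamma
Term 1: 27.4 * 13.11 = 359.214
Term 2: 16.2 * 0.8 * 5.26 = 68.1696
Term 3: 0.5 * 16.2 * 3.2 * 4.07 = 105.4944
qu = 359.214 + 68.1696 + 105.4944
qu = 532.88 kPa


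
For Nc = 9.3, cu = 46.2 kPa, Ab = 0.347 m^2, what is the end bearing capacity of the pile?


Using Qb = Nc * cu * Ab
Qb = 9.3 * 46.2 * 0.347
Qb = 149.09 kN


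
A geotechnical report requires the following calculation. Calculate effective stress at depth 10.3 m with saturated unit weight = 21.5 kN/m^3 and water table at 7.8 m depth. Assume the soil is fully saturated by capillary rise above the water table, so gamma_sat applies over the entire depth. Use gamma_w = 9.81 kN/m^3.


Total stress = gamma_sat * depth
sigma = 21.5 * 10.3 = 221.45 kPa
Pore water pressure u = gamma_w * (depth - d_wt)
u = 9.81 * (10.3 - 7.8) = 24.525 kPa
Effective stress = sigma - u
sigma' = 221.45 - 24.525 = 196.93 kPa


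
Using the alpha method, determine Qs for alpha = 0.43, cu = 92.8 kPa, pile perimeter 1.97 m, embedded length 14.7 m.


Using Qs = alpha * cu * perimeter * L
Qs = 0.43 * 92.8 * 1.97 * 14.7
Qs = 1155.58 kN


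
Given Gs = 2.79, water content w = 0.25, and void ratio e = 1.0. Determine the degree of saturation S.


Using S = Gs * w / e
S = 2.79 * 0.25 / 1.0
S = 0.6975


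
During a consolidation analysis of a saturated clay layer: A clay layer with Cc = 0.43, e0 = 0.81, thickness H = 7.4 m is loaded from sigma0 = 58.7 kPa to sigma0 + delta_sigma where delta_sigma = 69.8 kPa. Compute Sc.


Using Sc = Cc * H / (1 + e0) * log10((sigma0 + delta_sigma) / sigma0)
Stress ratio = (58.7 + 69.8) / 58.7 = 2.1891
log10(2.1891) = 0.340265
Cc * H / (1 + e0) = 0.43 * 7.4 / (1 + 0.81) = 1.75801
Sc = 1.75801 * 0.340265
Sc = 0.5982 m


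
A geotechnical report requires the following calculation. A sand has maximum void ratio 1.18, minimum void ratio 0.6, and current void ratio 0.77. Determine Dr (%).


Using Dr = (e_max - e) / (e_max - e_min) * 100
e_max - e = 1.18 - 0.77 = 0.41
e_max - e_min = 1.18 - 0.6 = 0.58
Dr = 0.41 / 0.58 * 100
Dr = 70.69 %


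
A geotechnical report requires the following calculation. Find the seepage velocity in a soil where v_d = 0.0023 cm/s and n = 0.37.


Result: 0.00622 cm/s

Derivation:
Using v_s = v_d / n
v_s = 0.0023 / 0.37
v_s = 0.00622 cm/s


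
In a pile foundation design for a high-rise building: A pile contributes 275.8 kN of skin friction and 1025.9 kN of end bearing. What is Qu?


Result: 1301.7 kN

Derivation:
Using Qu = Qf + Qb
Qu = 275.8 + 1025.9
Qu = 1301.7 kN


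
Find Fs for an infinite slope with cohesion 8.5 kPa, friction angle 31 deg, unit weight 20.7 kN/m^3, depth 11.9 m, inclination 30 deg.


Using Fs = c / (gamma*H*sin(beta)*cos(beta)) + tan(phi)/tan(beta)
Cohesion contribution = 8.5 / (20.7*11.9*sin(30)*cos(30))
Cohesion contribution = 0.0796895
Friction contribution = tan(31)/tan(30) = 1.04072
Fs = 0.0796895 + 1.04072
Fs = 1.12


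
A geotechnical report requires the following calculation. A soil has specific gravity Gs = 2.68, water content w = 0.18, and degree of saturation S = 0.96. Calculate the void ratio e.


Result: 0.5025

Derivation:
Using the relation e = Gs * w / S
e = 2.68 * 0.18 / 0.96
e = 0.5025


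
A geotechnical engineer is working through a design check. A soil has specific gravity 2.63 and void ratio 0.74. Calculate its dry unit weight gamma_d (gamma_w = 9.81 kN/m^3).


Using gamma_d = Gs * gamma_w / (1 + e)
gamma_d = 2.63 * 9.81 / (1 + 0.74)
gamma_d = 2.63 * 9.81 / 1.74
gamma_d = 14.828 kN/m^3


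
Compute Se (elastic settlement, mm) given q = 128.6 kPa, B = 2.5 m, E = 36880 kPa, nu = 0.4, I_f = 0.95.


Using Se = q * B * (1 - nu^2) * I_f / E
1 - nu^2 = 1 - 0.4^2 = 0.84
Se = 128.6 * 2.5 * 0.84 * 0.95 / 36880
Se = 0.006957 m
Convert to mm: Se = 0.006957 * 1000 = 6.957 mm


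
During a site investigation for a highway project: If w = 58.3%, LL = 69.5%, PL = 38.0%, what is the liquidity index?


First compute the plasticity index:
PI = LL - PL = 69.5 - 38.0 = 31.5
Then compute the liquidity index:
LI = (w - PL) / PI
LI = (58.3 - 38.0) / 31.5
LI = 0.644


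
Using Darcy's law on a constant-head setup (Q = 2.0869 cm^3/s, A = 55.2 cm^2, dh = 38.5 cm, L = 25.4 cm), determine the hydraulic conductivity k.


Compute hydraulic gradient:
i = dh / L = 38.5 / 25.4 = 1.51575
Then apply Darcy's law:
k = Q / (A * i)
k = 2.0869 / (55.2 * 1.51575)
k = 2.0869 / 83.6693
k = 0.024942 cm/s


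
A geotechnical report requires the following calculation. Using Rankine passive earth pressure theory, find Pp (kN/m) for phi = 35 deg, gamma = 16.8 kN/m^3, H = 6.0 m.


Compute passive earth pressure coefficient:
Kp = tan^2(45 + phi/2) = tan^2(62.5) = 3.690172
Compute passive force:
Pp = 0.5 * Kp * gamma * H^2
Pp = 0.5 * 3.690172 * 16.8 * 6.0^2
Pp = 1115.91 kN/m


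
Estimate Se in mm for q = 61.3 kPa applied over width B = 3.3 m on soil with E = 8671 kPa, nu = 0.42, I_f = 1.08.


Using Se = q * B * (1 - nu^2) * I_f / E
1 - nu^2 = 1 - 0.42^2 = 0.8236
Se = 61.3 * 3.3 * 0.8236 * 1.08 / 8671
Se = 0.020751 m
Convert to mm: Se = 0.020751 * 1000 = 20.751 mm


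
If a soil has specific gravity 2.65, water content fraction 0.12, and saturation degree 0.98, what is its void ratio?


Result: 0.3245

Derivation:
Using the relation e = Gs * w / S
e = 2.65 * 0.12 / 0.98
e = 0.3245


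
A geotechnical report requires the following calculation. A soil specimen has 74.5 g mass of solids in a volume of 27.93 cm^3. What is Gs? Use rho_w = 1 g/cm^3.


Result: 2.667

Derivation:
Using Gs = m_s / (V_s * rho_w)
Since rho_w = 1 g/cm^3:
Gs = 74.5 / 27.93
Gs = 2.667


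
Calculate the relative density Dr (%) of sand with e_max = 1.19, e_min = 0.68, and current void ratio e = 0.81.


Using Dr = (e_max - e) / (e_max - e_min) * 100
e_max - e = 1.19 - 0.81 = 0.38
e_max - e_min = 1.19 - 0.68 = 0.51
Dr = 0.38 / 0.51 * 100
Dr = 74.51 %


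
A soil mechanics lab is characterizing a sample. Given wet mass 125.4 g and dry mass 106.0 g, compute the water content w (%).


Using w = (m_wet - m_dry) / m_dry * 100
m_wet - m_dry = 125.4 - 106.0 = 19.4 g
w = 19.4 / 106.0 * 100
w = 18.3 %


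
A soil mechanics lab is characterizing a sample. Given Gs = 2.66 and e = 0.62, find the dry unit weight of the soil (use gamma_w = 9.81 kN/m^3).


Using gamma_d = Gs * gamma_w / (1 + e)
gamma_d = 2.66 * 9.81 / (1 + 0.62)
gamma_d = 2.66 * 9.81 / 1.62
gamma_d = 16.108 kN/m^3


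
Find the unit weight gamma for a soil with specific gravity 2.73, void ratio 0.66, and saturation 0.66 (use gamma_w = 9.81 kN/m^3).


Result: 18.708 kN/m^3

Derivation:
Using gamma = gamma_w * (Gs + S*e) / (1 + e)
Numerator: Gs + S*e = 2.73 + 0.66*0.66 = 3.1656
Denominator: 1 + e = 1 + 0.66 = 1.66
gamma = 9.81 * 3.1656 / 1.66
gamma = 18.708 kN/m^3


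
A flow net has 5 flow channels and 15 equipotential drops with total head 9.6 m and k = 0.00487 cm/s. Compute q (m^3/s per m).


Convert k to m/s for unit consistency with H:
k = 0.00487 cm/s = 0.00487 / 100 m/s = 4.87e-05 m/s
Using q = k * H * Nf / Nd
Nf / Nd = 5 / 15 = 0.3333
q = 4.87e-05 * 9.6 * 0.3333
q = 0.0001558 m^3/s per m


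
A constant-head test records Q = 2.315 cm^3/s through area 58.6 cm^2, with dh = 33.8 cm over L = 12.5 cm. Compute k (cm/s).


Compute hydraulic gradient:
i = dh / L = 33.8 / 12.5 = 2.704
Then apply Darcy's law:
k = Q / (A * i)
k = 2.315 / (58.6 * 2.704)
k = 2.315 / 158.454
k = 0.01461 cm/s


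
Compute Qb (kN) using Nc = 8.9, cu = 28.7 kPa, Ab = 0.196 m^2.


Using Qb = Nc * cu * Ab
Qb = 8.9 * 28.7 * 0.196
Qb = 50.06 kN


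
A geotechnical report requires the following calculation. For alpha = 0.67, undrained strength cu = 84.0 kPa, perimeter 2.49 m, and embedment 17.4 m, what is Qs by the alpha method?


Result: 2438.39 kN

Derivation:
Using Qs = alpha * cu * perimeter * L
Qs = 0.67 * 84.0 * 2.49 * 17.4
Qs = 2438.39 kN


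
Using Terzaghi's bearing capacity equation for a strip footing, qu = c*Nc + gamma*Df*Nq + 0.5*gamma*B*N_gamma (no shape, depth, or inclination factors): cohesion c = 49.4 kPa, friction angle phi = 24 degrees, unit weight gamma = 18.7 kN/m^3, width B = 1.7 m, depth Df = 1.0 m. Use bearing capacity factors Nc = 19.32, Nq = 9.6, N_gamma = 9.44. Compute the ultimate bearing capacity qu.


Compute qu = c*Nc + gamma*Df*Nq + 0.5*gamma*B*N_gamma
Term 1: 49.4 * 19.32 = 954.408
Term 2: 18.7 * 1.0 * 9.6 = 179.52
Term 3: 0.5 * 18.7 * 1.7 * 9.44 = 150.0488
qu = 954.408 + 179.52 + 150.0488
qu = 1283.98 kPa


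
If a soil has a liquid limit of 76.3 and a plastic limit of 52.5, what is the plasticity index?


Result: 23.8

Derivation:
Using PI = LL - PL
PI = 76.3 - 52.5
PI = 23.8


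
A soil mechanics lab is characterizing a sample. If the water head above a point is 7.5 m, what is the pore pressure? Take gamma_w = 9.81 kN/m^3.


Result: 73.58 kPa

Derivation:
Using u = gamma_w * h_w
u = 9.81 * 7.5
u = 73.58 kPa


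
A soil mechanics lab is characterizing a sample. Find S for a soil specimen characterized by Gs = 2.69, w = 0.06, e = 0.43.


Result: 0.3753

Derivation:
Using S = Gs * w / e
S = 2.69 * 0.06 / 0.43
S = 0.3753


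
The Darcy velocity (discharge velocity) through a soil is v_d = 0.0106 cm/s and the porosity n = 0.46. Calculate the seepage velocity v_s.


Using v_s = v_d / n
v_s = 0.0106 / 0.46
v_s = 0.02304 cm/s


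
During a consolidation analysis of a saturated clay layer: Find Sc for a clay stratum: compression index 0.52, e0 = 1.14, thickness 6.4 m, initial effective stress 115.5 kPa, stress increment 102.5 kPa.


Using Sc = Cc * H / (1 + e0) * log10((sigma0 + delta_sigma) / sigma0)
Stress ratio = (115.5 + 102.5) / 115.5 = 1.88745
log10(1.88745) = 0.275875
Cc * H / (1 + e0) = 0.52 * 6.4 / (1 + 1.14) = 1.55514
Sc = 1.55514 * 0.275875
Sc = 0.429 m


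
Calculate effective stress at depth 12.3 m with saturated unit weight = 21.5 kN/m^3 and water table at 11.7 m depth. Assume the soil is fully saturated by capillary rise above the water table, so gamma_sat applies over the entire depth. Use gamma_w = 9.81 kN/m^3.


Result: 258.56 kPa

Derivation:
Total stress = gamma_sat * depth
sigma = 21.5 * 12.3 = 264.45 kPa
Pore water pressure u = gamma_w * (depth - d_wt)
u = 9.81 * (12.3 - 11.7) = 5.886 kPa
Effective stress = sigma - u
sigma' = 264.45 - 5.886 = 258.56 kPa


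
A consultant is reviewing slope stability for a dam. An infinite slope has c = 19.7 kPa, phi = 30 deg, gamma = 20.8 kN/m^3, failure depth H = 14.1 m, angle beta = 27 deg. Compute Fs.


Using Fs = c / (gamma*H*sin(beta)*cos(beta)) + tan(phi)/tan(beta)
Cohesion contribution = 19.7 / (20.8*14.1*sin(27)*cos(27))
Cohesion contribution = 0.166057
Friction contribution = tan(30)/tan(27) = 1.13311
Fs = 0.166057 + 1.13311
Fs = 1.299


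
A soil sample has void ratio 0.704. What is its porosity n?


Result: 0.4131

Derivation:
Using the relation n = e / (1 + e)
n = 0.704 / (1 + 0.704)
n = 0.704 / 1.704
n = 0.4131


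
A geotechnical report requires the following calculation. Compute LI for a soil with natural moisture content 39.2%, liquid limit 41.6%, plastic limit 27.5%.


First compute the plasticity index:
PI = LL - PL = 41.6 - 27.5 = 14.1
Then compute the liquidity index:
LI = (w - PL) / PI
LI = (39.2 - 27.5) / 14.1
LI = 0.83


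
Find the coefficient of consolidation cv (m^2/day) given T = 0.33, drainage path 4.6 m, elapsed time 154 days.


Using cv = T * H_dr^2 / t
H_dr^2 = 4.6^2 = 21.16
cv = 0.33 * 21.16 / 154
cv = 0.04534 m^2/day


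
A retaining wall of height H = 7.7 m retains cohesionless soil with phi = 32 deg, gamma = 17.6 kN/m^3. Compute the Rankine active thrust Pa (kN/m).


Compute active earth pressure coefficient:
Ka = tan^2(45 - phi/2) = tan^2(29.0) = 0.307259
Compute active force:
Pa = 0.5 * Ka * gamma * H^2
Pa = 0.5 * 0.307259 * 17.6 * 7.7^2
Pa = 160.31 kN/m


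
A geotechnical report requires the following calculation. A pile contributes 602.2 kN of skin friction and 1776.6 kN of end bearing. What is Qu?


Result: 2378.8 kN

Derivation:
Using Qu = Qf + Qb
Qu = 602.2 + 1776.6
Qu = 2378.8 kN


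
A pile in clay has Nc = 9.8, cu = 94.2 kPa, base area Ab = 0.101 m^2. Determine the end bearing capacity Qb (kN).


Result: 93.24 kN

Derivation:
Using Qb = Nc * cu * Ab
Qb = 9.8 * 94.2 * 0.101
Qb = 93.24 kN


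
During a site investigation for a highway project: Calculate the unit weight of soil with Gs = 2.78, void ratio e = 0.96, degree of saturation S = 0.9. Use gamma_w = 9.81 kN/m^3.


Using gamma = gamma_w * (Gs + S*e) / (1 + e)
Numerator: Gs + S*e = 2.78 + 0.9*0.96 = 3.644
Denominator: 1 + e = 1 + 0.96 = 1.96
gamma = 9.81 * 3.644 / 1.96
gamma = 18.239 kN/m^3


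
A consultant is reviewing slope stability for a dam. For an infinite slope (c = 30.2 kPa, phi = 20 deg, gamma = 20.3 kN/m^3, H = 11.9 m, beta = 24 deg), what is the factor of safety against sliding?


Using Fs = c / (gamma*H*sin(beta)*cos(beta)) + tan(phi)/tan(beta)
Cohesion contribution = 30.2 / (20.3*11.9*sin(24)*cos(24))
Cohesion contribution = 0.33645
Friction contribution = tan(20)/tan(24) = 0.817491
Fs = 0.33645 + 0.817491
Fs = 1.154


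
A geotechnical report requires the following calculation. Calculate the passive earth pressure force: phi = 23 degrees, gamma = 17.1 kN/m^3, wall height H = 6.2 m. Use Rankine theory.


Compute passive earth pressure coefficient:
Kp = tan^2(45 + phi/2) = tan^2(56.5) = 2.282623
Compute passive force:
Pp = 0.5 * Kp * gamma * H^2
Pp = 0.5 * 2.282623 * 17.1 * 6.2^2
Pp = 750.21 kN/m


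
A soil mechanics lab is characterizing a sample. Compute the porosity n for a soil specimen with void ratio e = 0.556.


Using the relation n = e / (1 + e)
n = 0.556 / (1 + 0.556)
n = 0.556 / 1.556
n = 0.3573


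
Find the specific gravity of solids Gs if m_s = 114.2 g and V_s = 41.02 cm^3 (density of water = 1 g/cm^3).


Using Gs = m_s / (V_s * rho_w)
Since rho_w = 1 g/cm^3:
Gs = 114.2 / 41.02
Gs = 2.784


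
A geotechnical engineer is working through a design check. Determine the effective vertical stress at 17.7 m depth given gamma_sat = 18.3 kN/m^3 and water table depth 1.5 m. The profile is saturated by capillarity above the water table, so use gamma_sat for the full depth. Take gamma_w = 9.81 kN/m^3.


Total stress = gamma_sat * depth
sigma = 18.3 * 17.7 = 323.91 kPa
Pore water pressure u = gamma_w * (depth - d_wt)
u = 9.81 * (17.7 - 1.5) = 158.922 kPa
Effective stress = sigma - u
sigma' = 323.91 - 158.922 = 164.99 kPa


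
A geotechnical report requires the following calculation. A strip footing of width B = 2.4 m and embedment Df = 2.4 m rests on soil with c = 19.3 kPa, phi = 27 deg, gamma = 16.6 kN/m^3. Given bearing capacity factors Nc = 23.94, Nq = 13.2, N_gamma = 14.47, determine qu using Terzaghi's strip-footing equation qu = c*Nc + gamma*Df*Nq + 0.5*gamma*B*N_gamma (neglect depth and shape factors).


Compute qu = c*Nc + gamma*Df*Nq + 0.5*gamma*B*N_gamma
Term 1: 19.3 * 23.94 = 462.042
Term 2: 16.6 * 2.4 * 13.2 = 525.888
Term 3: 0.5 * 16.6 * 2.4 * 14.47 = 288.2424
qu = 462.042 + 525.888 + 288.2424
qu = 1276.17 kPa


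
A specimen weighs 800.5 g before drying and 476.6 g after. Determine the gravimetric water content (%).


Result: 67.96 %

Derivation:
Using w = (m_wet - m_dry) / m_dry * 100
m_wet - m_dry = 800.5 - 476.6 = 323.9 g
w = 323.9 / 476.6 * 100
w = 67.96 %


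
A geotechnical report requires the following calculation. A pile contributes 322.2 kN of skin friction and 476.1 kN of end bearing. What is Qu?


Result: 798.3 kN

Derivation:
Using Qu = Qf + Qb
Qu = 322.2 + 476.1
Qu = 798.3 kN


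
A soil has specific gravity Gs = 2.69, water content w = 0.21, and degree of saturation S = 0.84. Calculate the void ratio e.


Using the relation e = Gs * w / S
e = 2.69 * 0.21 / 0.84
e = 0.6725


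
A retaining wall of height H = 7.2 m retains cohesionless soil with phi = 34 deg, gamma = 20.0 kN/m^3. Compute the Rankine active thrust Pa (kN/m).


Result: 146.56 kN/m

Derivation:
Compute active earth pressure coefficient:
Ka = tan^2(45 - phi/2) = tan^2(28.0) = 0.282715
Compute active force:
Pa = 0.5 * Ka * gamma * H^2
Pa = 0.5 * 0.282715 * 20.0 * 7.2^2
Pa = 146.56 kN/m
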